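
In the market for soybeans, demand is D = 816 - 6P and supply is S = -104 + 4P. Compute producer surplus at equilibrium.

Producer surplus = 8712

Equilibrium: 816 - 6P = -104 + 4P gives P* = 92, Q* = 264.
Supply starts at P = 26 (where S = 0).
PS = ½(92 − 26)(264) = 8712.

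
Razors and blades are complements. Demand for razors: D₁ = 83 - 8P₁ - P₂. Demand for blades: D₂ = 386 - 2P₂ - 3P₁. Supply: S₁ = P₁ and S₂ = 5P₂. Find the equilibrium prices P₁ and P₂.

Market 1: 83 - 8P₁ - P₂ = P₁ → 9P₁ + P₂ = 83.
Market 2: 7P₂ + 3P₁ = 386.
Eliminating P₂: 7×(1) − 1×(2) gives 60P₁ = 195, so P₁ = 3.25.
Back-substitute into (2): P₂ = (386 − 3×3.25) / 7 = 53.75.

P₁ = 3.25, P₂ = 53.75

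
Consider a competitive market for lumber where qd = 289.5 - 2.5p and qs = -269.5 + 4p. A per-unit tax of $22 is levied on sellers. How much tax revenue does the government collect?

Pre-tax equilibrium: p* = 86, q* = 74.5.
Tax on sellers shifts supply to qs = -269.5 + 4(p − 22) = -357.5 + 4p.
289.5 - 2.5p = -357.5 + 4p gives buyer price pb = 1294/13; sellers receive ps = 1294/13 − 22 = 1008/13.
New quantity: q = 289.5 − 2.5(1294/13) = 1057/26.
Revenue = 22 × 1057/26 = 11627/13.

Tax revenue = 11627/13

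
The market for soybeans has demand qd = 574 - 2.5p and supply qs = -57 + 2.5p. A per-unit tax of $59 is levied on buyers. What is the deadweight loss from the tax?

Deadweight loss = 2175.625

Pre-tax equilibrium: p* = 126.2, q* = 258.5.
Tax on buyers shifts demand to qd = 574 − 2.5(p + 59) = 426.5 - 2.5p.
426.5 - 2.5p = -57 + 2.5p gives seller price ps = 96.7; buyers pay pb = 96.7 + 59 = 155.7.
New quantity: q = 574 − 2.5(155.7) = 184.75.
DWL = ½ × 59 × (258.5 − 184.75) = 2175.625.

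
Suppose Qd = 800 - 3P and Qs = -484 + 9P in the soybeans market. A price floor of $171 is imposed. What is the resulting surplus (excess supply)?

Equilibrium price would be P* = 107, so the floor at 171 binds.
At P = 171: Qd = 287, Qs = 1055.
Surplus = 1055 − 287 = 768.

Surplus = 768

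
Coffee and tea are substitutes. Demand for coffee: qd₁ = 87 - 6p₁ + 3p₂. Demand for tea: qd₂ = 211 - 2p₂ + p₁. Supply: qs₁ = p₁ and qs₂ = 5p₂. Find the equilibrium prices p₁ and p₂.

Market 1: 87 - 6p₁ + 3p₂ = p₁ → 7p₁ - 3p₂ = 87.
Market 2: 7p₂ - p₁ = 211.
Eliminating p₂: 7×(1) + 3×(2) gives 46p₁ = 1242, so p₁ = 27.
Back-substitute into (2): p₂ = (211 + 1×27) / 7 = 34.

p₁ = 27, p₂ = 34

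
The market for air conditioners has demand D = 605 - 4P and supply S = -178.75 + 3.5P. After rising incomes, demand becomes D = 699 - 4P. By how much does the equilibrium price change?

Original equilibrium: P* = 104.5, Q* = 187.
New equilibrium: 699 - 4P = -178.75 + 3.5P, so 877.75 = 7.5P and P' = 3511/30; Q' = 699 − 4(3511/30) = 3463/15.
Change in price: 3511/30 − 104.5 = 188/15.

ΔP = 188/15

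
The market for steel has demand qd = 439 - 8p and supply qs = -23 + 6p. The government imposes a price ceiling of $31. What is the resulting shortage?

Equilibrium price would be p* = 33, so the ceiling at 31 binds.
At p = 31: qd = 439 − 8(31) = 191, qs = -23 + 6(31) = 163.
Shortage = 191 − 163 = 28.

Shortage = 28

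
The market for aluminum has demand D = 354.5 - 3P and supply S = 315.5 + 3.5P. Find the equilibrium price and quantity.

P* = 6, Q* = 336.5

Set D = S: 354.5 - 3P = 315.5 + 3.5P.
39 = 6.5P, so P* = 6.
Q* = 354.5 − 3(6) = 336.5.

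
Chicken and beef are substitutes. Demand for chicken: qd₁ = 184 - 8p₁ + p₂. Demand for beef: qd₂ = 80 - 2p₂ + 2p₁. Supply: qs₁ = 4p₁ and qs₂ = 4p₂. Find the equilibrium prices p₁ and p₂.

p₁ = 592/35, p₂ = 664/35

Market 1: 184 - 8p₁ + p₂ = 4p₁ → 12p₁ - p₂ = 184.
Market 2: 6p₂ - 2p₁ = 80.
Eliminating p₂: 6×(1) + 1×(2) gives 70p₁ = 1184, so p₁ = 592/35.
Back-substitute into (2): p₂ = (80 + 2×592/35) / 6 = 664/35.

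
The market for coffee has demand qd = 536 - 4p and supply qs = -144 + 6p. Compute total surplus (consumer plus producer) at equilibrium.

Equilibrium: 536 - 4p = -144 + 6p gives p* = 68, q* = 264.
Demand choke price: p = 134; supply starts at p = 24.
CS = ½(134 − 68)(264) = 8712; PS = ½(68 − 24)(264) = 5808.

Total surplus = 14520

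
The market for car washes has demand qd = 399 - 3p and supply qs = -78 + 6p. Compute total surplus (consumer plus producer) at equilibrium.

Total surplus = 14400

Equilibrium: 399 - 3p = -78 + 6p gives p* = 53, q* = 240.
Demand choke price: p = 133; supply starts at p = 13.
CS = ½(133 − 53)(240) = 9600; PS = ½(53 − 13)(240) = 4800.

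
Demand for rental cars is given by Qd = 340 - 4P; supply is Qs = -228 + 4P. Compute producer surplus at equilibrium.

Equilibrium: 340 - 4P = -228 + 4P gives P* = 71, Q* = 56.
Supply starts at P = 57 (where Qs = 0).
PS = ½(71 − 57)(56) = 392.

Producer surplus = 392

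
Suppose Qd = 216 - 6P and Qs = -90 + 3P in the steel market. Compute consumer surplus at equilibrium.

Consumer surplus = 12

Equilibrium: 216 - 6P = -90 + 3P gives P* = 34, Q* = 12.
Demand choke price (Qd = 0): P = 36.
CS = ½(36 − 34)(12) = 12.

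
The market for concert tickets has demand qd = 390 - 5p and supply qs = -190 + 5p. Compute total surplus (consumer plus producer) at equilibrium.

Total surplus = 2000

Equilibrium: 390 - 5p = -190 + 5p gives p* = 58, q* = 100.
Demand choke price: p = 78; supply starts at p = 38.
CS = ½(78 − 58)(100) = 1000; PS = ½(58 − 38)(100) = 1000.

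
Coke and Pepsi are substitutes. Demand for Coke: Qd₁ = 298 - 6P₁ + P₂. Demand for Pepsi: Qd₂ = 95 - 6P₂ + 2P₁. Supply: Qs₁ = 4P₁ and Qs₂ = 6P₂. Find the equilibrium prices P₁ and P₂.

Market 1: 298 - 6P₁ + P₂ = 4P₁ → 10P₁ - P₂ = 298.
Market 2: 12P₂ - 2P₁ = 95.
Eliminating P₂: 12×(1) + 1×(2) gives 118P₁ = 3671, so P₁ = 3671/118.
Back-substitute into (2): P₂ = (95 + 2×3671/118) / 12 = 773/59.

P₁ = 3671/118, P₂ = 773/59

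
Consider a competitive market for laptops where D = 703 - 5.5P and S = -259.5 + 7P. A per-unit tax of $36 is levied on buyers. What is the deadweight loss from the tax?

Deadweight loss = 1995.84

Pre-tax equilibrium: P* = 77, Q* = 279.5.
Tax on buyers shifts demand to D = 703 − 5.5(P + 36) = 505 - 5.5P.
505 - 5.5P = -259.5 + 7P gives seller price Ps = 61.16; buyers pay Pb = 61.16 + 36 = 97.16.
New quantity: Q = 703 − 5.5(97.16) = 168.62.
DWL = ½ × 36 × (279.5 − 168.62) = 1995.84.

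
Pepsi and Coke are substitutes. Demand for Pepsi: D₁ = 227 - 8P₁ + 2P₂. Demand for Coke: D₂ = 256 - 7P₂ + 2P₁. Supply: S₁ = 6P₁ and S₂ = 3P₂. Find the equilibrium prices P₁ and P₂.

Market 1: 227 - 8P₁ + 2P₂ = 6P₁ → 14P₁ - 2P₂ = 227.
Market 2: 10P₂ - 2P₁ = 256.
Eliminating P₂: 10×(1) + 2×(2) gives 136P₁ = 2782, so P₁ = 1391/68.
Back-substitute into (2): P₂ = (256 + 2×1391/68) / 10 = 2019/68.

P₁ = 1391/68, P₂ = 2019/68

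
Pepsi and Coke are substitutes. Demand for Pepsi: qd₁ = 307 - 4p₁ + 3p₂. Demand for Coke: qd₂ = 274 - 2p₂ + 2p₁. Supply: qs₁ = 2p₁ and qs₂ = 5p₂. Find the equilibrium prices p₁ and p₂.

Market 1: 307 - 4p₁ + 3p₂ = 2p₁ → 6p₁ - 3p₂ = 307.
Market 2: 7p₂ - 2p₁ = 274.
Eliminating p₂: 7×(1) + 3×(2) gives 36p₁ = 2971, so p₁ = 2971/36.
Back-substitute into (2): p₂ = (274 + 2×2971/36) / 7 = 1129/18.

p₁ = 2971/36, p₂ = 1129/18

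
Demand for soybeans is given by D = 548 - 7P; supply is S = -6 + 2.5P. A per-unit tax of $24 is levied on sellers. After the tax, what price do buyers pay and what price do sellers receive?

Buyers pay 1228/19, sellers receive 772/19

Pre-tax equilibrium: P* = 1108/19, Q* = 2656/19.
Tax on sellers shifts supply to S = -6 + 2.5(P − 24) = -66 + 2.5P.
548 - 7P = -66 + 2.5P gives buyer price Pb = 1228/19; sellers receive Ps = 1228/19 − 24 = 772/19.
New quantity: Q = 548 − 7(1228/19) = 1816/19.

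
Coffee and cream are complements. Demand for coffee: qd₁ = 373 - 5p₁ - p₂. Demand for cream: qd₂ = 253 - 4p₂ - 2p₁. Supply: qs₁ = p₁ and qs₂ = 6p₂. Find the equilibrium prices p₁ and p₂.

p₁ = 3477/58, p₂ = 386/29

Market 1: 373 - 5p₁ - p₂ = p₁ → 6p₁ + p₂ = 373.
Market 2: 10p₂ + 2p₁ = 253.
Eliminating p₂: 10×(1) − 1×(2) gives 58p₁ = 3477, so p₁ = 3477/58.
Back-substitute into (2): p₂ = (253 − 2×3477/58) / 10 = 386/29.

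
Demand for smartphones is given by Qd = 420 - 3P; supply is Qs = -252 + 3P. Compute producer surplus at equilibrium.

Equilibrium: 420 - 3P = -252 + 3P gives P* = 112, Q* = 84.
Supply starts at P = 84 (where Qs = 0).
PS = ½(112 − 84)(84) = 1176.

Producer surplus = 1176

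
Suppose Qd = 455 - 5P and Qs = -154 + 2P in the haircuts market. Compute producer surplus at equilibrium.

Equilibrium: 455 - 5P = -154 + 2P gives P* = 87, Q* = 20.
Supply starts at P = 77 (where Qs = 0).
PS = ½(87 − 77)(20) = 100.

Producer surplus = 100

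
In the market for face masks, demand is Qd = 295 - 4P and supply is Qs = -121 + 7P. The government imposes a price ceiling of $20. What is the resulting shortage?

Equilibrium price would be P* = 416/11, so the ceiling at 20 binds.
At P = 20: Qd = 295 − 4(20) = 215, Qs = -121 + 7(20) = 19.
Shortage = 215 − 19 = 196.

Shortage = 196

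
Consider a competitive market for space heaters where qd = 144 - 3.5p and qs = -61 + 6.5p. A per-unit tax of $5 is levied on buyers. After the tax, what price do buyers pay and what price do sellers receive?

Pre-tax equilibrium: p* = 20.5, q* = 72.25.
Tax on buyers shifts demand to qd = 144 − 3.5(p + 5) = 126.5 - 3.5p.
126.5 - 3.5p = -61 + 6.5p gives seller price ps = 18.75; buyers pay pb = 18.75 + 5 = 23.75.
New quantity: q = 144 − 3.5(23.75) = 60.875.

Buyers pay $23.75, sellers receive $18.75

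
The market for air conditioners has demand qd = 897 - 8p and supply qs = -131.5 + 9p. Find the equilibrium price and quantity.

Set qd = qs: 897 - 8p = -131.5 + 9p.
1028.5 = 17p, so p* = 60.5.
q* = 897 − 8(60.5) = 413.

p* = 60.5, q* = 413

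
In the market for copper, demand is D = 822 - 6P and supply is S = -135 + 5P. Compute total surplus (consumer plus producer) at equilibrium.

Total surplus = 16500

Equilibrium: 822 - 6P = -135 + 5P gives P* = 87, Q* = 300.
Demand choke price: P = 137; supply starts at P = 27.
CS = ½(137 − 87)(300) = 7500; PS = ½(87 − 27)(300) = 9000.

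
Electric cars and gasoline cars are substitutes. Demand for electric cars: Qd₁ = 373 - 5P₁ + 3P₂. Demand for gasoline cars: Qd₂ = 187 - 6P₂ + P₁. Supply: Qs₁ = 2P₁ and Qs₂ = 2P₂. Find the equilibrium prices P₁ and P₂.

P₁ = 3545/53, P₂ = 1682/53

Market 1: 373 - 5P₁ + 3P₂ = 2P₁ → 7P₁ - 3P₂ = 373.
Market 2: 8P₂ - P₁ = 187.
Eliminating P₂: 8×(1) + 3×(2) gives 53P₁ = 3545, so P₁ = 3545/53.
Back-substitute into (2): P₂ = (187 + 1×3545/53) / 8 = 1682/53.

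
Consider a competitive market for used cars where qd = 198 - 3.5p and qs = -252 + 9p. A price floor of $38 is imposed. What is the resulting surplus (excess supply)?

Surplus = 25

Equilibrium price would be p* = 36, so the floor at 38 binds.
At p = 38: qd = 65, qs = 90.
Surplus = 90 − 65 = 25.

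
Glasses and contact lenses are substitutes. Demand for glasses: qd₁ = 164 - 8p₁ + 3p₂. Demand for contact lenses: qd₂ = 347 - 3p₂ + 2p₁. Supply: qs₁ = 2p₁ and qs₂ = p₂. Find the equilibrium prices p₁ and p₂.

p₁ = 1697/34, p₂ = 1899/17

Market 1: 164 - 8p₁ + 3p₂ = 2p₁ → 10p₁ - 3p₂ = 164.
Market 2: 4p₂ - 2p₁ = 347.
Eliminating p₂: 4×(1) + 3×(2) gives 34p₁ = 1697, so p₁ = 1697/34.
Back-substitute into (2): p₂ = (347 + 2×1697/34) / 4 = 1899/17.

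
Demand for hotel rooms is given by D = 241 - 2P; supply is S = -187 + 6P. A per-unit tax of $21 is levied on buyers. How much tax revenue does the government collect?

Tax revenue = 2152.5

Pre-tax equilibrium: P* = 53.5, Q* = 134.
Tax on buyers shifts demand to D = 241 − 2(P + 21) = 199 - 2P.
199 - 2P = -187 + 6P gives seller price Ps = 48.25; buyers pay Pb = 48.25 + 21 = 69.25.
New quantity: Q = 241 − 2(69.25) = 102.5.
Revenue = 21 × 102.5 = 2152.5.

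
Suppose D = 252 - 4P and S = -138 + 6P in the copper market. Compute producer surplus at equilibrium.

Producer surplus = 768

Equilibrium: 252 - 4P = -138 + 6P gives P* = 39, Q* = 96.
Supply starts at P = 23 (where S = 0).
PS = ½(39 − 23)(96) = 768.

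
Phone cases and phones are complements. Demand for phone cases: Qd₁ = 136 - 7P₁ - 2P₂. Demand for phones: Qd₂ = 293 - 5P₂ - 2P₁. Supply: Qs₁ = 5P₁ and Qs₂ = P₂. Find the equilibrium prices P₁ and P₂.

P₁ = 115/34, P₂ = 811/17

Market 1: 136 - 7P₁ - 2P₂ = 5P₁ → 12P₁ + 2P₂ = 136.
Market 2: 6P₂ + 2P₁ = 293.
Eliminating P₂: 6×(1) − 2×(2) gives 68P₁ = 230, so P₁ = 115/34.
Back-substitute into (2): P₂ = (293 − 2×115/34) / 6 = 811/17.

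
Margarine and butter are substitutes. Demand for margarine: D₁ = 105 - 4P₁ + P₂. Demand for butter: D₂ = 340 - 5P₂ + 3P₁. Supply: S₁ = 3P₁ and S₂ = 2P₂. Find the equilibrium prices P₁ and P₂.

P₁ = 1075/46, P₂ = 2695/46

Market 1: 105 - 4P₁ + P₂ = 3P₁ → 7P₁ - P₂ = 105.
Market 2: 7P₂ - 3P₁ = 340.
Eliminating P₂: 7×(1) + 1×(2) gives 46P₁ = 1075, so P₁ = 1075/46.
Back-substitute into (2): P₂ = (340 + 3×1075/46) / 7 = 2695/46.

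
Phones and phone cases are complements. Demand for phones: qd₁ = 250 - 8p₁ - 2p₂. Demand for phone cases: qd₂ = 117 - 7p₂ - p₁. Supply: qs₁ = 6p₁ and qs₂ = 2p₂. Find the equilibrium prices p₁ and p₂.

p₁ = 504/31, p₂ = 347/31

Market 1: 250 - 8p₁ - 2p₂ = 6p₁ → 14p₁ + 2p₂ = 250.
Market 2: 9p₂ + p₁ = 117.
Eliminating p₂: 9×(1) − 2×(2) gives 124p₁ = 2016, so p₁ = 504/31.
Back-substitute into (2): p₂ = (117 − 1×504/31) / 9 = 347/31.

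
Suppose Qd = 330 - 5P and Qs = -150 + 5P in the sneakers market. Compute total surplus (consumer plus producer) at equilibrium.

Equilibrium: 330 - 5P = -150 + 5P gives P* = 48, Q* = 90.
Demand choke price: P = 66; supply starts at P = 30.
CS = ½(66 − 48)(90) = 810; PS = ½(48 − 30)(90) = 810.

Total surplus = 1620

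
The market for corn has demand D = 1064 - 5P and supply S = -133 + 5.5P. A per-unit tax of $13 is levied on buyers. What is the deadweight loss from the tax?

Deadweight loss = 9295/42

Pre-tax equilibrium: P* = 114, Q* = 494.
Tax on buyers shifts demand to D = 1064 − 5(P + 13) = 999 - 5P.
999 - 5P = -133 + 5.5P gives seller price Ps = 2264/21; buyers pay Pb = 2264/21 + 13 = 2537/21.
New quantity: Q = 1064 − 5(2537/21) = 9659/21.
DWL = ½ × 13 × (494 − 9659/21) = 9295/42.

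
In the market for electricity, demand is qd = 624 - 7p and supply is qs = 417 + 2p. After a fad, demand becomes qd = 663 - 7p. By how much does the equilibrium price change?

Δp = 13/3

Original equilibrium: p* = 23, q* = 463.
New equilibrium: 663 - 7p = 417 + 2p, so 246 = 9p and p' = 82/3; q' = 663 − 7(82/3) = 1415/3.
Change in price: 82/3 − 23 = 13/3.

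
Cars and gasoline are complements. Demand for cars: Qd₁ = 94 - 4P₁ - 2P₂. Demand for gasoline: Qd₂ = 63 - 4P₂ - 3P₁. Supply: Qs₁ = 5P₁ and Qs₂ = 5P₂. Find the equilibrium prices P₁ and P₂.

P₁ = 9.6, P₂ = 3.8

Market 1: 94 - 4P₁ - 2P₂ = 5P₁ → 9P₁ + 2P₂ = 94.
Market 2: 9P₂ + 3P₁ = 63.
Eliminating P₂: 9×(1) − 2×(2) gives 75P₁ = 720, so P₁ = 9.6.
Back-substitute into (2): P₂ = (63 − 3×9.6) / 9 = 3.8.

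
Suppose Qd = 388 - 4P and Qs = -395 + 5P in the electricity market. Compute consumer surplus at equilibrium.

Equilibrium: 388 - 4P = -395 + 5P gives P* = 87, Q* = 40.
Demand choke price (Qd = 0): P = 97.
CS = ½(97 − 87)(40) = 200.

Consumer surplus = 200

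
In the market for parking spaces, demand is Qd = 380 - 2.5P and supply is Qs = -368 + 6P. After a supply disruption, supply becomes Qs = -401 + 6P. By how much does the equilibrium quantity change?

Original equilibrium: P* = 88, Q* = 160.
New equilibrium: 380 - 2.5P = -401 + 6P, so 781 = 8.5P and P' = 1562/17; Q' = 380 − 2.5(1562/17) = 2555/17.
Change in quantity: 2555/17 − 160 = -165/17.

ΔQ = -165/17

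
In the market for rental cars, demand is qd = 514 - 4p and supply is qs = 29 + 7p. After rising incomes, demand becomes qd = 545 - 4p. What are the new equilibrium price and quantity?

p' = 516/11, q' = 3931/11

Original equilibrium: p* = 485/11, q* = 3714/11.
New equilibrium: 545 - 4p = 29 + 7p, so 516 = 11p and p' = 516/11; q' = 545 − 4(516/11) = 3931/11.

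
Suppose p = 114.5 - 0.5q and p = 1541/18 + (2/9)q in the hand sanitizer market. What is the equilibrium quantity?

q* = 40

Set the two price expressions equal: 114.5 - 0.5q = 1541/18 + (2/9)q.
260/9 = (13/18)q, so q* = 40.
p* = 114.5 − (0.5)(40) = 94.5.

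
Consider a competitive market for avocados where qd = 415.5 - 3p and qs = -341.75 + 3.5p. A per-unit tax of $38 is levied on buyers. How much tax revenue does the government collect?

Tax revenue = 2280/13

Pre-tax equilibrium: p* = 116.5, q* = 66.
Tax on buyers shifts demand to qd = 415.5 − 3(p + 38) = 301.5 - 3p.
301.5 - 3p = -341.75 + 3.5p gives seller price ps = 2573/26; buyers pay pb = 2573/26 + 38 = 3561/26.
New quantity: q = 415.5 − 3(3561/26) = 60/13.
Revenue = 38 × 60/13 = 2280/13.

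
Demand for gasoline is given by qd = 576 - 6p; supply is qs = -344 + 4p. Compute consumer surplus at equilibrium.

Equilibrium: 576 - 6p = -344 + 4p gives p* = 92, q* = 24.
Demand choke price (qd = 0): p = 96.
CS = ½(96 − 92)(24) = 48.

Consumer surplus = 48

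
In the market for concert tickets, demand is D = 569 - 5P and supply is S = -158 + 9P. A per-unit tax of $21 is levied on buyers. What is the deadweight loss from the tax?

Pre-tax equilibrium: P* = 727/14, Q* = 4331/14.
Tax on buyers shifts demand to D = 569 − 5(P + 21) = 464 - 5P.
464 - 5P = -158 + 9P gives seller price Ps = 311/7; buyers pay Pb = 311/7 + 21 = 458/7.
New quantity: Q = 569 − 5(458/7) = 1693/7.
DWL = ½ × 21 × (4331/14 − 1693/7) = 708.75.

Deadweight loss = 708.75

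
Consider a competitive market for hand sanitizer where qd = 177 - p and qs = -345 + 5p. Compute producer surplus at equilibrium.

Equilibrium: 177 - p = -345 + 5p gives p* = 87, q* = 90.
Supply starts at p = 69 (where qs = 0).
PS = ½(87 − 69)(90) = 810.

Producer surplus = 810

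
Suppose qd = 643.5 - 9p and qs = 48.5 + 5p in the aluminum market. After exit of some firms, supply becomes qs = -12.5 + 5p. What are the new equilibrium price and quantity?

p' = 328/7, q' = 3105/14

Original equilibrium: p* = 42.5, q* = 261.
New equilibrium: 643.5 - 9p = -12.5 + 5p, so 656 = 14p and p' = 328/7; q' = 643.5 − 9(328/7) = 3105/14.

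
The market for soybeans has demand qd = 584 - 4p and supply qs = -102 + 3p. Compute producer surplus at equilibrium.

Producer surplus = 6144

Equilibrium: 584 - 4p = -102 + 3p gives p* = 98, q* = 192.
Supply starts at p = 34 (where qs = 0).
PS = ½(98 − 34)(192) = 6144.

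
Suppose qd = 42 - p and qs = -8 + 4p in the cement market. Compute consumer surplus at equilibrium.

Consumer surplus = 512

Equilibrium: 42 - p = -8 + 4p gives p* = 10, q* = 32.
Demand choke price (qd = 0): p = 42.
CS = ½(42 − 10)(32) = 512.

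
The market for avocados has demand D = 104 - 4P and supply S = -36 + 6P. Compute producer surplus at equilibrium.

Producer surplus = 192

Equilibrium: 104 - 4P = -36 + 6P gives P* = 14, Q* = 48.
Supply starts at P = 6 (where S = 0).
PS = ½(14 − 6)(48) = 192.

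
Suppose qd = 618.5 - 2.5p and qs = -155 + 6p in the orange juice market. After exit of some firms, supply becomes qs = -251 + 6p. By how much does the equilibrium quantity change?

Original equilibrium: p* = 91, q* = 391.
New equilibrium: 618.5 - 2.5p = -251 + 6p, so 869.5 = 8.5p and p' = 1739/17; q' = 618.5 − 2.5(1739/17) = 6167/17.
Change in quantity: 6167/17 − 391 = -480/17.

Δq = -480/17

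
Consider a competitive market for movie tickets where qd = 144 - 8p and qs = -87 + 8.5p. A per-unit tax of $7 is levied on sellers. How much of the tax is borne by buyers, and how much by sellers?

Buyers bear 119/33, sellers bear 112/33

Pre-tax equilibrium: p* = 14, q* = 32.
Tax on sellers shifts supply to qs = -87 + 8.5(p − 7) = -146.5 + 8.5p.
144 - 8p = -146.5 + 8.5p gives buyer price pb = 581/33; sellers receive ps = 581/33 − 7 = 350/33.
New quantity: q = 144 − 8(581/33) = 104/33.
Buyer burden = 581/33 − 14 = 119/33; seller burden = 14 − 350/33 = 112/33.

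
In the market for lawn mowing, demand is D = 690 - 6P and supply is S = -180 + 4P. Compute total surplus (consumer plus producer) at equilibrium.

Equilibrium: 690 - 6P = -180 + 4P gives P* = 87, Q* = 168.
Demand choke price: P = 115; supply starts at P = 45.
CS = ½(115 − 87)(168) = 2352; PS = ½(87 − 45)(168) = 3528.

Total surplus = 5880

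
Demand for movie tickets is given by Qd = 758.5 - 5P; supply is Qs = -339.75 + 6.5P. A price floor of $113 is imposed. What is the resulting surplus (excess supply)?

Equilibrium price would be P* = 95.5, so the floor at 113 binds.
At P = 113: Qd = 193.5, Qs = 394.75.
Surplus = 394.75 − 193.5 = 201.25.

Surplus = 201.25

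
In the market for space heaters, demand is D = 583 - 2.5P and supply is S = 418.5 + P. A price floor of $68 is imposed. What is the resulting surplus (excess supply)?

Equilibrium price would be P* = 47, so the floor at 68 binds.
At P = 68: D = 413, S = 486.5.
Surplus = 486.5 − 413 = 73.5.

Surplus = 73.5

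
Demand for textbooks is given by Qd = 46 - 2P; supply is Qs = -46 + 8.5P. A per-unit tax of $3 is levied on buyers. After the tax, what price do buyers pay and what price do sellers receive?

Buyers pay 235/21, sellers receive 172/21

Pre-tax equilibrium: P* = 184/21, Q* = 598/21.
Tax on buyers shifts demand to Qd = 46 − 2(P + 3) = 40 - 2P.
40 - 2P = -46 + 8.5P gives seller price Ps = 172/21; buyers pay Pb = 172/21 + 3 = 235/21.
New quantity: Q = 46 − 2(235/21) = 496/21.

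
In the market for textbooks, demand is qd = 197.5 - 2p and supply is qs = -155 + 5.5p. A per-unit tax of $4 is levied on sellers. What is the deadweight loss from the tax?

Pre-tax equilibrium: p* = 47, q* = 103.5.
Tax on sellers shifts supply to qs = -155 + 5.5(p − 4) = -177 + 5.5p.
197.5 - 2p = -177 + 5.5p gives buyer price pb = 749/15; sellers receive ps = 749/15 − 4 = 689/15.
New quantity: q = 197.5 − 2(749/15) = 2929/30.
DWL = ½ × 4 × (103.5 − 2929/30) = 176/15.

Deadweight loss = 176/15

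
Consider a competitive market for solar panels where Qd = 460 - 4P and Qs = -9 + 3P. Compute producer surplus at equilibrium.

Producer surplus = 6144

Equilibrium: 460 - 4P = -9 + 3P gives P* = 67, Q* = 192.
Supply starts at P = 3 (where Qs = 0).
PS = ½(67 − 3)(192) = 6144.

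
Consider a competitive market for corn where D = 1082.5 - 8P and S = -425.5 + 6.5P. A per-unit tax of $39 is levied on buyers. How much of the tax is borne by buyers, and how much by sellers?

Pre-tax equilibrium: P* = 104, Q* = 250.5.
Tax on buyers shifts demand to D = 1082.5 − 8(P + 39) = 770.5 - 8P.
770.5 - 8P = -425.5 + 6.5P gives seller price Ps = 2392/29; buyers pay Pb = 2392/29 + 39 = 3523/29.
New quantity: Q = 1082.5 − 8(3523/29) = 6417/58.
Buyer burden = 3523/29 − 104 = 507/29; seller burden = 104 − 2392/29 = 624/29.

Buyers bear 507/29, sellers bear 624/29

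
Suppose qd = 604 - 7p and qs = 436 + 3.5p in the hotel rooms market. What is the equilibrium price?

p* = 16

Set qd = qs: 604 - 7p = 436 + 3.5p.
168 = 10.5p, so p* = 16.
q* = 604 − 7(16) = 492.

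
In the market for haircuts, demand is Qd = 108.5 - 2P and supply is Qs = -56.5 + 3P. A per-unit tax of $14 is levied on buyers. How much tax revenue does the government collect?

Pre-tax equilibrium: P* = 33, Q* = 42.5.
Tax on buyers shifts demand to Qd = 108.5 − 2(P + 14) = 80.5 - 2P.
80.5 - 2P = -56.5 + 3P gives seller price Ps = 27.4; buyers pay Pb = 27.4 + 14 = 41.4.
New quantity: Q = 108.5 − 2(41.4) = 25.7.
Revenue = 14 × 25.7 = 359.8.

Tax revenue = 359.8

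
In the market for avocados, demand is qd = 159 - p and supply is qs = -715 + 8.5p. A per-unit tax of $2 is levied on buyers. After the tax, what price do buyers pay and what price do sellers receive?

Pre-tax equilibrium: p* = 92, q* = 67.
Tax on buyers shifts demand to qd = 159 − 1(p + 2) = 157 - p.
157 - p = -715 + 8.5p gives seller price ps = 1744/19; buyers pay pb = 1744/19 + 2 = 1782/19.
New quantity: q = 159 − 1(1782/19) = 1239/19.

Buyers pay 1782/19, sellers receive 1744/19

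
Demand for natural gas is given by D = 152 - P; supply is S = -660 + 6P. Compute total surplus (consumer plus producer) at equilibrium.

Total surplus = 756

Equilibrium: 152 - P = -660 + 6P gives P* = 116, Q* = 36.
Demand choke price: P = 152; supply starts at P = 110.
CS = ½(152 − 116)(36) = 648; PS = ½(116 − 110)(36) = 108.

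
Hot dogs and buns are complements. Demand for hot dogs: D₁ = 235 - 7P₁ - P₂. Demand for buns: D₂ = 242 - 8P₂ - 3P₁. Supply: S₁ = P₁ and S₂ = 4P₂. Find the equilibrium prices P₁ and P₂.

Market 1: 235 - 7P₁ - P₂ = P₁ → 8P₁ + P₂ = 235.
Market 2: 12P₂ + 3P₁ = 242.
Eliminating P₂: 12×(1) − 1×(2) gives 93P₁ = 2578, so P₁ = 2578/93.
Back-substitute into (2): P₂ = (242 − 3×2578/93) / 12 = 1231/93.

P₁ = 2578/93, P₂ = 1231/93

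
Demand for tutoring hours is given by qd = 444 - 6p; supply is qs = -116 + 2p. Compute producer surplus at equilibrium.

Equilibrium: 444 - 6p = -116 + 2p gives p* = 70, q* = 24.
Supply starts at p = 58 (where qs = 0).
PS = ½(70 − 58)(24) = 144.

Producer surplus = 144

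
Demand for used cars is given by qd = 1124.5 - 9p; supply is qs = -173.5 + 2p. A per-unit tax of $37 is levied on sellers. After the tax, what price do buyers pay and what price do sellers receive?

Pre-tax equilibrium: p* = 118, q* = 62.5.
Tax on sellers shifts supply to qs = -173.5 + 2(p − 37) = -247.5 + 2p.
1124.5 - 9p = -247.5 + 2p gives buyer price pb = 1372/11; sellers receive ps = 1372/11 − 37 = 965/11.
New quantity: q = 1124.5 − 9(1372/11) = 43/22.

Buyers pay 1372/11, sellers receive 965/11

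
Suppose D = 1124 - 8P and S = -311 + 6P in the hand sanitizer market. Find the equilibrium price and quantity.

Set D = S: 1124 - 8P = -311 + 6P.
1435 = 14P, so P* = 102.5.
Q* = 1124 − 8(102.5) = 304.

P* = 102.5, Q* = 304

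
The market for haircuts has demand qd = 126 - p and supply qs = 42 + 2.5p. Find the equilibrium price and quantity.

p* = 24, q* = 102

Set qd = qs: 126 - p = 42 + 2.5p.
84 = 3.5p, so p* = 24.
q* = 126 − 1(24) = 102.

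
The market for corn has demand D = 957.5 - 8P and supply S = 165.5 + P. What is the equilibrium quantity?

Set D = S: 957.5 - 8P = 165.5 + P.
792 = 9P, so P* = 88.
Q* = 957.5 − 8(88) = 253.5.

Q* = 253.5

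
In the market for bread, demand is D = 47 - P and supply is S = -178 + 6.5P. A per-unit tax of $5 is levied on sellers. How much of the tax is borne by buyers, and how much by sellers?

Pre-tax equilibrium: P* = 30, Q* = 17.
Tax on sellers shifts supply to S = -178 + 6.5(P − 5) = -210.5 + 6.5P.
47 - P = -210.5 + 6.5P gives buyer price Pb = 103/3; sellers receive Ps = 103/3 − 5 = 88/3.
New quantity: Q = 47 − 1(103/3) = 38/3.
Buyer burden = 103/3 − 30 = 13/3; seller burden = 30 − 88/3 = 2/3.

Buyers bear 13/3, sellers bear 2/3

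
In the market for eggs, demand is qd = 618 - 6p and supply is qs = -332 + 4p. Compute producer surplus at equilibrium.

Equilibrium: 618 - 6p = -332 + 4p gives p* = 95, q* = 48.
Supply starts at p = 83 (where qs = 0).
PS = ½(95 − 83)(48) = 288.

Producer surplus = 288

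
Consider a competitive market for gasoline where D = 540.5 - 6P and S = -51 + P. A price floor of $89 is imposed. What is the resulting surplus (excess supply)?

Surplus = 31.5

Equilibrium price would be P* = 84.5, so the floor at 89 binds.
At P = 89: D = 6.5, S = 38.
Surplus = 38 − 6.5 = 31.5.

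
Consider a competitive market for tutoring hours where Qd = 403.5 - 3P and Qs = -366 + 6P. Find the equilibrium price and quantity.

P* = 85.5, Q* = 147

Set Qd = Qs: 403.5 - 3P = -366 + 6P.
769.5 = 9P, so P* = 85.5.
Q* = 403.5 − 3(85.5) = 147.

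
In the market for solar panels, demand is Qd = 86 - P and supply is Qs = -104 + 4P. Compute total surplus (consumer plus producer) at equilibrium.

Equilibrium: 86 - P = -104 + 4P gives P* = 38, Q* = 48.
Demand choke price: P = 86; supply starts at P = 26.
CS = ½(86 − 38)(48) = 1152; PS = ½(38 − 26)(48) = 288.

Total surplus = 1440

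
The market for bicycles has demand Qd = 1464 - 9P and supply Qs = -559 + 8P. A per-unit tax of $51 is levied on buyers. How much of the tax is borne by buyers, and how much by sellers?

Pre-tax equilibrium: P* = 119, Q* = 393.
Tax on buyers shifts demand to Qd = 1464 − 9(P + 51) = 1005 - 9P.
1005 - 9P = -559 + 8P gives seller price Ps = 92; buyers pay Pb = 92 + 51 = 143.
New quantity: Q = 1464 − 9(143) = 177.
Buyer burden = 143 − 119 = 24; seller burden = 119 − 92 = 27.

Buyers bear $24, sellers bear $27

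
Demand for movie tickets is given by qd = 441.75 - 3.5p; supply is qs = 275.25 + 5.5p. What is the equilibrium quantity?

Set qd = qs: 441.75 - 3.5p = 275.25 + 5.5p.
166.5 = 9p, so p* = 18.5.
q* = 441.75 − 3.5(18.5) = 377.

q* = 377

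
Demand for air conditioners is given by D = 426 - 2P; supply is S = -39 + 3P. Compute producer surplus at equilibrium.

Equilibrium: 426 - 2P = -39 + 3P gives P* = 93, Q* = 240.
Supply starts at P = 13 (where S = 0).
PS = ½(93 − 13)(240) = 9600.

Producer surplus = 9600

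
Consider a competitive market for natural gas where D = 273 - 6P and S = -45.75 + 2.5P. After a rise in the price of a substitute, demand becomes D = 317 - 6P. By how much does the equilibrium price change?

ΔP = 88/17

Original equilibrium: P* = 37.5, Q* = 48.
New equilibrium: 317 - 6P = -45.75 + 2.5P, so 362.75 = 8.5P and P' = 1451/34; Q' = 317 − 6(1451/34) = 1036/17.
Change in price: 1451/34 − 37.5 = 88/17.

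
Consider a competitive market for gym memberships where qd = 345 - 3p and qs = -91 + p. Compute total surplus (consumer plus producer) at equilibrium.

Total surplus = 216

Equilibrium: 345 - 3p = -91 + p gives p* = 109, q* = 18.
Demand choke price: p = 115; supply starts at p = 91.
CS = ½(115 − 109)(18) = 54; PS = ½(109 − 91)(18) = 162.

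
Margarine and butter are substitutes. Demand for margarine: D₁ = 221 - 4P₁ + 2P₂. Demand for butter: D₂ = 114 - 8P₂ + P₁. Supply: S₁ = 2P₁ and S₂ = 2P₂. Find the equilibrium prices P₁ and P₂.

Market 1: 221 - 4P₁ + 2P₂ = 2P₁ → 6P₁ - 2P₂ = 221.
Market 2: 10P₂ - P₁ = 114.
Eliminating P₂: 10×(1) + 2×(2) gives 58P₁ = 2438, so P₁ = 1219/29.
Back-substitute into (2): P₂ = (114 + 1×1219/29) / 10 = 905/58.

P₁ = 1219/29, P₂ = 905/58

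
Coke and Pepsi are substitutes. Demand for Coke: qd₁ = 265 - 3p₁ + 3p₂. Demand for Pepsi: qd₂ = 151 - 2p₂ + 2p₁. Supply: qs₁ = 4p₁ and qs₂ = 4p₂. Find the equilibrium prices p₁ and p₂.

p₁ = 56.75, p₂ = 529/12

Market 1: 265 - 3p₁ + 3p₂ = 4p₁ → 7p₁ - 3p₂ = 265.
Market 2: 6p₂ - 2p₁ = 151.
Eliminating p₂: 6×(1) + 3×(2) gives 36p₁ = 2043, so p₁ = 56.75.
Back-substitute into (2): p₂ = (151 + 2×56.75) / 6 = 529/12.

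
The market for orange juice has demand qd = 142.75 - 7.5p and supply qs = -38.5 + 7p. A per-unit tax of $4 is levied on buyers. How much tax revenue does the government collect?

Pre-tax equilibrium: p* = 12.5, q* = 49.
Tax on buyers shifts demand to qd = 142.75 − 7.5(p + 4) = 112.75 - 7.5p.
112.75 - 7.5p = -38.5 + 7p gives seller price ps = 605/58; buyers pay pb = 605/58 + 4 = 837/58.
New quantity: q = 142.75 − 7.5(837/58) = 1001/29.
Revenue = 4 × 1001/29 = 4004/29.

Tax revenue = 4004/29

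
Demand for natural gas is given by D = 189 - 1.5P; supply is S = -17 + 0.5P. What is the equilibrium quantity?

Q* = 34.5

Set D = S: 189 - 1.5P = -17 + 0.5P.
206 = 2P, so P* = 103.
Q* = 189 − 1.5(103) = 34.5.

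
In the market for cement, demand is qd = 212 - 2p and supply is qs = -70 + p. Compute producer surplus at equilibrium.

Producer surplus = 288

Equilibrium: 212 - 2p = -70 + p gives p* = 94, q* = 24.
Supply starts at p = 70 (where qs = 0).
PS = ½(94 − 70)(24) = 288.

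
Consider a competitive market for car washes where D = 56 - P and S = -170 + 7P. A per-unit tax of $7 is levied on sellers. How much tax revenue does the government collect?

Pre-tax equilibrium: P* = 28.25, Q* = 27.75.
Tax on sellers shifts supply to S = -170 + 7(P − 7) = -219 + 7P.
56 - P = -219 + 7P gives buyer price Pb = 34.375; sellers receive Ps = 34.375 − 7 = 27.375.
New quantity: Q = 56 − 1(34.375) = 21.625.
Revenue = 7 × 21.625 = 151.375.

Tax revenue = 151.375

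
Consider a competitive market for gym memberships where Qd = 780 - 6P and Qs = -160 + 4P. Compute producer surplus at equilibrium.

Equilibrium: 780 - 6P = -160 + 4P gives P* = 94, Q* = 216.
Supply starts at P = 40 (where Qs = 0).
PS = ½(94 − 40)(216) = 5832.

Producer surplus = 5832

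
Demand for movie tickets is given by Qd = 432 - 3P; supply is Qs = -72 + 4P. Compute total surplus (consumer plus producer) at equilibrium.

Equilibrium: 432 - 3P = -72 + 4P gives P* = 72, Q* = 216.
Demand choke price: P = 144; supply starts at P = 18.
CS = ½(144 − 72)(216) = 7776; PS = ½(72 − 18)(216) = 5832.

Total surplus = 13608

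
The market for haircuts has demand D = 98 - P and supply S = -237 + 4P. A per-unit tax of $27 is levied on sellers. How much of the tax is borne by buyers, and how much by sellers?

Pre-tax equilibrium: P* = 67, Q* = 31.
Tax on sellers shifts supply to S = -237 + 4(P − 27) = -345 + 4P.
98 - P = -345 + 4P gives buyer price Pb = 88.6; sellers receive Ps = 88.6 − 27 = 61.6.
New quantity: Q = 98 − 1(88.6) = 9.4.
Buyer burden = 88.6 − 67 = 21.6; seller burden = 67 − 61.6 = 5.4.

Buyers bear $21.6, sellers bear $5.4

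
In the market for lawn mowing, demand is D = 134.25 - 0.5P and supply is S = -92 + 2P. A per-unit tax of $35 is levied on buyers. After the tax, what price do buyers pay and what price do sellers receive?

Pre-tax equilibrium: P* = 90.5, Q* = 89.
Tax on buyers shifts demand to D = 134.25 − 0.5(P + 35) = 116.75 - 0.5P.
116.75 - 0.5P = -92 + 2P gives seller price Ps = 83.5; buyers pay Pb = 83.5 + 35 = 118.5.
New quantity: Q = 134.25 − 0.5(118.5) = 75.

Buyers pay $118.5, sellers receive $83.5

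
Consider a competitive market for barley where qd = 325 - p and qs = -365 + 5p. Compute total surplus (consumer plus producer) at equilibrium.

Equilibrium: 325 - p = -365 + 5p gives p* = 115, q* = 210.
Demand choke price: p = 325; supply starts at p = 73.
CS = ½(325 − 115)(210) = 22050; PS = ½(115 − 73)(210) = 4410.

Total surplus = 26460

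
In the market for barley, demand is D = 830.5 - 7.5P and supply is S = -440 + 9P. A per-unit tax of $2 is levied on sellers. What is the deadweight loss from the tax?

Pre-tax equilibrium: P* = 77, Q* = 253.
Tax on sellers shifts supply to S = -440 + 9(P − 2) = -458 + 9P.
830.5 - 7.5P = -458 + 9P gives buyer price Pb = 859/11; sellers receive Ps = 859/11 − 2 = 837/11.
New quantity: Q = 830.5 − 7.5(859/11) = 2693/11.
DWL = ½ × 2 × (253 − 2693/11) = 90/11.

Deadweight loss = 90/11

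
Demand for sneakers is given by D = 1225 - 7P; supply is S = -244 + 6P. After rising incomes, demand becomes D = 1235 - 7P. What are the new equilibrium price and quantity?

P' = 1479/13, Q' = 5702/13

Original equilibrium: P* = 113, Q* = 434.
New equilibrium: 1235 - 7P = -244 + 6P, so 1479 = 13P and P' = 1479/13; Q' = 1235 − 7(1479/13) = 5702/13.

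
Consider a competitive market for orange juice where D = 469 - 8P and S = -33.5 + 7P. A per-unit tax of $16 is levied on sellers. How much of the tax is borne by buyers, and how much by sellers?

Pre-tax equilibrium: P* = 33.5, Q* = 201.
Tax on sellers shifts supply to S = -33.5 + 7(P − 16) = -145.5 + 7P.
469 - 8P = -145.5 + 7P gives buyer price Pb = 1229/30; sellers receive Ps = 1229/30 − 16 = 749/30.
New quantity: Q = 469 − 8(1229/30) = 2119/15.
Buyer burden = 1229/30 − 33.5 = 112/15; seller burden = 33.5 − 749/30 = 128/15.

Buyers bear 112/15, sellers bear 128/15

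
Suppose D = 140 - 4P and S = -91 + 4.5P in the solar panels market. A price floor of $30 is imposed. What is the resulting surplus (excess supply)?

Equilibrium price would be P* = 462/17, so the floor at 30 binds.
At P = 30: D = 20, S = 44.
Surplus = 44 − 20 = 24.

Surplus = 24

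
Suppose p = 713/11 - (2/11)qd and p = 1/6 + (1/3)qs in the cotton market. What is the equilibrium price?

p* = 42

Set the two price expressions equal: 713/11 - (2/11)q = 1/6 + (1/3)q.
4267/66 = (17/33)q, so q* = 125.5.
p* = 713/11 − (2/11)(125.5) = 42.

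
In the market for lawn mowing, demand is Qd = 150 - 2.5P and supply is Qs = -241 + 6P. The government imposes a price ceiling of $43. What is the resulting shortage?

Equilibrium price would be P* = 46, so the ceiling at 43 binds.
At P = 43: Qd = 150 − 2.5(43) = 42.5, Qs = -241 + 6(43) = 17.
Shortage = 42.5 − 17 = 25.5.

Shortage = 25.5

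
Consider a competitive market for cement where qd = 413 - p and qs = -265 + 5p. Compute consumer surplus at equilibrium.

Equilibrium: 413 - p = -265 + 5p gives p* = 113, q* = 300.
Demand choke price (qd = 0): p = 413.
CS = ½(413 − 113)(300) = 45000.

Consumer surplus = 45000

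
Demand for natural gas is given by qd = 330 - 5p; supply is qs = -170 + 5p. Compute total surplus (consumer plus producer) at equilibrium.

Equilibrium: 330 - 5p = -170 + 5p gives p* = 50, q* = 80.
Demand choke price: p = 66; supply starts at p = 34.
CS = ½(66 − 50)(80) = 640; PS = ½(50 − 34)(80) = 640.

Total surplus = 1280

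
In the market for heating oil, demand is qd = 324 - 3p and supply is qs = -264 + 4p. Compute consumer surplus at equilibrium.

Equilibrium: 324 - 3p = -264 + 4p gives p* = 84, q* = 72.
Demand choke price (qd = 0): p = 108.
CS = ½(108 − 84)(72) = 864.

Consumer surplus = 864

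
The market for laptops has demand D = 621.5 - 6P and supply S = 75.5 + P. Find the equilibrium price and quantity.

Set D = S: 621.5 - 6P = 75.5 + P.
546 = 7P, so P* = 78.
Q* = 621.5 − 6(78) = 153.5.

P* = 78, Q* = 153.5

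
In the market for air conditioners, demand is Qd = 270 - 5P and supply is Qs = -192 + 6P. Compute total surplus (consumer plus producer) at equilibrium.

Equilibrium: 270 - 5P = -192 + 6P gives P* = 42, Q* = 60.
Demand choke price: P = 54; supply starts at P = 32.
CS = ½(54 − 42)(60) = 360; PS = ½(42 − 32)(60) = 300.

Total surplus = 660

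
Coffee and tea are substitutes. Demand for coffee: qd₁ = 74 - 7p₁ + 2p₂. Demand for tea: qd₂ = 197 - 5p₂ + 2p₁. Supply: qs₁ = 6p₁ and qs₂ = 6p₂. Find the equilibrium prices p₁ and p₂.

Market 1: 74 - 7p₁ + 2p₂ = 6p₁ → 13p₁ - 2p₂ = 74.
Market 2: 11p₂ - 2p₁ = 197.
Eliminating p₂: 11×(1) + 2×(2) gives 139p₁ = 1208, so p₁ = 1208/139.
Back-substitute into (2): p₂ = (197 + 2×1208/139) / 11 = 2709/139.

p₁ = 1208/139, p₂ = 2709/139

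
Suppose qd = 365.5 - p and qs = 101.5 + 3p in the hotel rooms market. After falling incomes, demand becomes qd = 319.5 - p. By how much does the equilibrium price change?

Original equilibrium: p* = 66, q* = 299.5.
New equilibrium: 319.5 - p = 101.5 + 3p, so 218 = 4p and p' = 54.5; q' = 319.5 − 1(54.5) = 265.
Change in price: 54.5 − 66 = -11.5.

Δp = -11.5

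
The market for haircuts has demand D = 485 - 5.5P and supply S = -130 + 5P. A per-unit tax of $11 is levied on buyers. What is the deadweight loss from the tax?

Pre-tax equilibrium: P* = 410/7, Q* = 1140/7.
Tax on buyers shifts demand to D = 485 − 5.5(P + 11) = 424.5 - 5.5P.
424.5 - 5.5P = -130 + 5P gives seller price Ps = 1109/21; buyers pay Pb = 1109/21 + 11 = 1340/21.
New quantity: Q = 485 − 5.5(1340/21) = 2815/21.
DWL = ½ × 11 × (1140/7 − 2815/21) = 6655/42.

Deadweight loss = 6655/42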